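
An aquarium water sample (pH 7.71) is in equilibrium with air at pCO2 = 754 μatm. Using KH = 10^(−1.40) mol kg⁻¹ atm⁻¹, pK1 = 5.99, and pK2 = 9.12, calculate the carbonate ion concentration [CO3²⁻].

[CO3²⁻] = 0.0613 mmol/kg

[CO2*] = KH · pCO2 = 10^(−1.40) × 754×10^-6 = 3.002×10^-5 mol/kg
α₀ = 1/(1 + K1/[H⁺] + K1K2/[H⁺]²) = 1/(1 + 10^+1.72 + 10^+0.31) = 0.01801
DIC = [CO2*]/α₀ = 3.002×10^-5 / 0.01801 = 1.667 mmol/kg
[CO3²⁻] = α₂·DIC; α₂ = 0.03677, so [CO3²⁻] = 0.03677 × 1.667 = 0.0613 mmol/kg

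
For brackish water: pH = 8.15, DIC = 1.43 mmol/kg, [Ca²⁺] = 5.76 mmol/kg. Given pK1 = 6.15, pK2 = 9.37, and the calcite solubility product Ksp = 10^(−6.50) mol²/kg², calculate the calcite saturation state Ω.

α₂ = 1 / (1 + [H⁺]/K2 + [H⁺]²/(K1K2)) = 1 / (1 + 10^+1.22 + 10^-0.78)
   = 1 / (1 + 16.596 + 0.16596) = 1/17.762 = 0.05630
[CO3²⁻] = α₂ × DIC = 0.05630 × 1.43 = 0.08051 mmol/kg
Ksp = 10^(−6.50) = 3.162×10^-7
Ω = [Ca²⁺][CO3²⁻]/Ksp = (5.76×10^-3)(8.051×10^-5) / 3.162×10^-7 = 1.47

Ω = 1.47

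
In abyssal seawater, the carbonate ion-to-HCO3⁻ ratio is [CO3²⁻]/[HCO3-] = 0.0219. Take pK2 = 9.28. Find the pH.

From K2 = [H⁺][CO3²⁻]/[HCO3-]:  pH = pK2 + log₁₀([CO3²⁻]/[HCO3-])
log₁₀(0.0219) = -1.660
pH = 9.28 + (-1.660) = 7.62

pH = 7.62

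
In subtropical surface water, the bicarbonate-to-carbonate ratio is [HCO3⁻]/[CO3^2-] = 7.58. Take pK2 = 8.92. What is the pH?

pH = 8.04

From K2 = [H⁺][CO3^2-]/[HCO3⁻]:  pH = pK2 − log₁₀([HCO3⁻]/[CO3^2-])
log₁₀(7.58) = +0.880
pH = 8.92 − (+0.880) = 8.04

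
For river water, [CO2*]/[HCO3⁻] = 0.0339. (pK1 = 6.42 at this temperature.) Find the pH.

From K1 = [H⁺][HCO3⁻]/[CO2*]:  pH = pK1 − log₁₀([CO2*]/[HCO3⁻])
log₁₀(0.0339) = -1.470
pH = 6.42 − (-1.470) = 7.89

pH = 7.89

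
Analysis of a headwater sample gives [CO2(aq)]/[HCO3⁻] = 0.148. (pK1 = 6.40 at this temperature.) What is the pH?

From K1 = [H⁺][HCO3⁻]/[CO2(aq)]:  pH = pK1 − log₁₀([CO2(aq)]/[HCO3⁻])
log₁₀(0.148) = -0.830
pH = 6.40 − (-0.830) = 7.23

pH = 7.23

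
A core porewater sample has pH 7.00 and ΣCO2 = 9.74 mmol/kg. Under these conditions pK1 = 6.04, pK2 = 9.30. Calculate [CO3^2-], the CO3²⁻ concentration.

α₂ = 1 / (1 + [H⁺]/K2 + [H⁺]²/(K1K2)) = 1 / (1 + 10^+2.30 + 10^+1.34)
   = 1 / (1 + 199.53 + 21.878) = 1/222.40 = 0.004496
[CO3²⁻] = α₂ × DIC = 0.004496 × 9.74 = 0.0438 mmol/kg

[CO3²⁻] = 0.0438 mmol/kg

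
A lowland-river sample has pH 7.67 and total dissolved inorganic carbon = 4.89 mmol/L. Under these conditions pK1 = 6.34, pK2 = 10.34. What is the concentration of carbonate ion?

[CO3²⁻] = 9.97 μmol/L

α₂ = 1 / (1 + [H⁺]/K2 + [H⁺]²/(K1K2)) = 1 / (1 + 10^+2.67 + 10^+1.34)
   = 1 / (1 + 467.74 + 21.878) = 1/490.61 = 0.002038
[CO3²⁻] = α₂ × DIC = 0.002038 × 4.89 = 0.00997 mmol/L = 9.97 μmol/L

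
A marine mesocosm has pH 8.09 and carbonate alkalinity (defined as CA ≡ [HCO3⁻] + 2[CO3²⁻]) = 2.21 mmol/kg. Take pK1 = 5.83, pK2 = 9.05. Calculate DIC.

CA = [HCO3⁻] + 2[CO3²⁻] = (α₁ + 2α₂)·DIC
At pH 8.09: [H⁺]/K1 = 10^-2.26 = 0.0054954, K2/[H⁺] = 10^-0.96 = 0.10965
α₁ = 1/(1 + 0.0054954 + 0.10965) = 1/1.1151 = 0.8967; α₂ = α₁·K2/[H⁺] = 0.09833
α₁ + 2α₂ = 1.0934
DIC = CA / (α₁ + 2α₂) = 2.21 / 1.0934 = 2.02 mmol/kg

DIC = 2.02 mmol/kg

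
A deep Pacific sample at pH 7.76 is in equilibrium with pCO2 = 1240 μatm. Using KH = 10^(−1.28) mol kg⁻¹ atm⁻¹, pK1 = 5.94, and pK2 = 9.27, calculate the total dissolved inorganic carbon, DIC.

[CO2*] = KH · pCO2 = 10^(−1.28) × 1240×10^-6 = 6.508×10^-5 mol/kg
α₀ = 1/(1 + K1/[H⁺] + K1K2/[H⁺]²) = 1/(1 + 10^+1.82 + 10^+0.31) = 0.01447
DIC = [CO2*]/α₀ = 6.508×10^-5 / 0.01447 = 4.50 mmol/kg

DIC = 4.50 mmol/kg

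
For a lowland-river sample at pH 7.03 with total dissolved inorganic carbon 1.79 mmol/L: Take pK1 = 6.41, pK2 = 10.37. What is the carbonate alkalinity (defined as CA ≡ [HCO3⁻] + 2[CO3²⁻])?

CA = [HCO3⁻] + 2[CO3²⁻] = (α₁ + 2α₂)·DIC
At pH 7.03: [H⁺]/K1 = 10^-0.62 = 0.23988, K2/[H⁺] = 10^-3.34 = 0.00045709
α₁ = 1/(1 + 0.23988 + 0.00045709) = 1/1.2403 = 0.8062; α₂ = α₁·K2/[H⁺] = 0.0003685
α₁ + 2α₂ = 0.8070
CA = 0.8070 × 1.79 = 1.44 mmol/L

CA = 1.44 mmol/L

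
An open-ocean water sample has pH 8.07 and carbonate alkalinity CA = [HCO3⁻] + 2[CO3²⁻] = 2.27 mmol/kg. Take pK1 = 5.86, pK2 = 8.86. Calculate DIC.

DIC = 2.00 mmol/kg

CA = [HCO3⁻] + 2[CO3²⁻] = (α₁ + 2α₂)·DIC
At pH 8.07: [H⁺]/K1 = 10^-2.21 = 0.0061660, K2/[H⁺] = 10^-0.79 = 0.16218
α₁ = 1/(1 + 0.0061660 + 0.16218) = 1/1.1683 = 0.8559; α₂ = α₁·K2/[H⁺] = 0.1388
α₁ + 2α₂ = 1.1335
DIC = CA / (α₁ + 2α₂) = 2.27 / 1.1335 = 2.00 mmol/kg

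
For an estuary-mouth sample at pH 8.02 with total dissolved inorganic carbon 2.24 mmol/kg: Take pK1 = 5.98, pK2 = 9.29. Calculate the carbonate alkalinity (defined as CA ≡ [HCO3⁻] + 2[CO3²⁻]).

CA = [HCO3⁻] + 2[CO3²⁻] = (α₁ + 2α₂)·DIC
At pH 8.02: [H⁺]/K1 = 10^-2.04 = 0.0091201, K2/[H⁺] = 10^-1.27 = 0.053703
α₁ = 1/(1 + 0.0091201 + 0.053703) = 1/1.0628 = 0.9409; α₂ = α₁·K2/[H⁺] = 0.05053
α₁ + 2α₂ = 1.0419
CA = 1.0419 × 2.24 = 2.33 mmol/kg

CA = 2.33 mmol/kg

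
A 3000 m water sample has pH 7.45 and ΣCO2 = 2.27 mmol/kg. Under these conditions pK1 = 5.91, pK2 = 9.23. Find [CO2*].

[CO2*] = 0.0626 mmol/kg

α₀ = 1 / (1 + K1/[H⁺] + K1K2/[H⁺]²) = 1 / (1 + 10^+1.54 + 10^-0.24)
   = 1 / (1 + 34.674 + 0.57544) = 1/36.249 = 0.02759
[CO2*] = α₀ × DIC = 0.02759 × 2.27 = 0.0626 mmol/kg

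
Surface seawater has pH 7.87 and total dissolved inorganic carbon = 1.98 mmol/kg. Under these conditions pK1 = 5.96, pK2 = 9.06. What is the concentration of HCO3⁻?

[HCO3⁻] = 1.84 mmol/kg

α₁ = 1 / (1 + [H⁺]/K1 + K2/[H⁺]) = 1 / (1 + 10^-1.91 + 10^-1.19)
   = 1 / (1 + 0.012303 + 0.064565) = 1/1.0769 = 0.9286
[HCO3⁻] = α₁ × DIC = 0.9286 × 1.98 = 1.84 mmol/kg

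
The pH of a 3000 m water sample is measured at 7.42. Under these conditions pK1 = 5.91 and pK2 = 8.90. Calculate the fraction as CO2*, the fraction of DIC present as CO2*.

α₀ = 0.0290

α₀ = 1 / (1 + K1/[H⁺] + K1K2/[H⁺]²) = 1 / (1 + 10^+1.51 + 10^+0.03)
   = 1 / (1 + 32.359 + 1.0715) = 1/34.431 = 0.02904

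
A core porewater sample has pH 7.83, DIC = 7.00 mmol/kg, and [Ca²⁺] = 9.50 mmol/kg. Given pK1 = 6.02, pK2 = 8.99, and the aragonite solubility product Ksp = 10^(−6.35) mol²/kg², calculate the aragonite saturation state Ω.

Ω = 9.50

α₂ = 1 / (1 + [H⁺]/K2 + [H⁺]²/(K1K2)) = 1 / (1 + 10^+1.16 + 10^-0.65)
   = 1 / (1 + 14.454 + 0.22387) = 1/15.678 = 0.06378
[CO3²⁻] = α₂ × DIC = 0.06378 × 7.00 = 0.4465 mmol/kg
Ksp = 10^(−6.35) = 4.467×10^-7
Ω = [Ca²⁺][CO3²⁻]/Ksp = (9.50×10^-3)(4.465×10^-4) / 4.467×10^-7 = 9.50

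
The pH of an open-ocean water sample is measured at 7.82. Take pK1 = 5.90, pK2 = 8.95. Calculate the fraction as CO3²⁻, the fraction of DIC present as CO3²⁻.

α₂ = 1 / (1 + [H⁺]/K2 + [H⁺]²/(K1K2)) = 1 / (1 + 10^+1.13 + 10^-0.79)
   = 1 / (1 + 13.490 + 0.16218) = 1/14.652 = 0.06825

α₂ = 0.0683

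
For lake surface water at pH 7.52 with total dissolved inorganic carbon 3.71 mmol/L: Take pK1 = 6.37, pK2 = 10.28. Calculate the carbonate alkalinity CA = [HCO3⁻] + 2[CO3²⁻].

CA = 3.47 mmol/L

CA = [HCO3⁻] + 2[CO3²⁻] = (α₁ + 2α₂)·DIC
At pH 7.52: [H⁺]/K1 = 10^-1.15 = 0.070795, K2/[H⁺] = 10^-2.76 = 0.0017378
α₁ = 1/(1 + 0.070795 + 0.0017378) = 1/1.0725 = 0.9324; α₂ = α₁·K2/[H⁺] = 0.001620
α₁ + 2α₂ = 0.9356
CA = 0.9356 × 3.71 = 3.47 mmol/L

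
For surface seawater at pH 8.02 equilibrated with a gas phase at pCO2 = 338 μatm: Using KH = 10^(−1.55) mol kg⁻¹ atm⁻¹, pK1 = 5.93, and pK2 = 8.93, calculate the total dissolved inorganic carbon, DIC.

DIC = 1.33 mmol/kg

[CO2*] = KH · pCO2 = 10^(−1.55) × 338×10^-6 = 9.526×10^-6 mol/kg
α₀ = 1/(1 + K1/[H⁺] + K1K2/[H⁺]²) = 1/(1 + 10^+2.09 + 10^+1.18) = 0.007186
DIC = [CO2*]/α₀ = 9.526×10^-6 / 0.007186 = 1.33 mmol/kg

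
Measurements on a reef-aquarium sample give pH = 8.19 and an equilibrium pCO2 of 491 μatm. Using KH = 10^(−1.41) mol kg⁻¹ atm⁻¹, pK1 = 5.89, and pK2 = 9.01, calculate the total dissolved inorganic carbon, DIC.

DIC = 4.41 mmol/kg

[CO2*] = KH · pCO2 = 10^(−1.41) × 491×10^-6 = 1.910×10^-5 mol/kg
α₀ = 1/(1 + K1/[H⁺] + K1K2/[H⁺]²) = 1/(1 + 10^+2.30 + 10^+1.48) = 0.004334
DIC = [CO2*]/α₀ = 1.910×10^-5 / 0.004334 = 4.41 mmol/kg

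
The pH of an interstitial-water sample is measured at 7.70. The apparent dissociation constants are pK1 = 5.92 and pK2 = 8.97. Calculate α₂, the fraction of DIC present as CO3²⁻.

α₂ = 0.0502

α₂ = 1 / (1 + [H⁺]/K2 + [H⁺]²/(K1K2)) = 1 / (1 + 10^+1.27 + 10^-0.51)
   = 1 / (1 + 18.621 + 0.30903) = 1/19.930 = 0.05018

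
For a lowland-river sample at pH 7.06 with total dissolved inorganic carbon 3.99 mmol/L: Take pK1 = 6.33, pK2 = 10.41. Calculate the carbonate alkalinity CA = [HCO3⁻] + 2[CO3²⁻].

CA = [HCO3⁻] + 2[CO3²⁻] = (α₁ + 2α₂)·DIC
At pH 7.06: [H⁺]/K1 = 10^-0.73 = 0.18621, K2/[H⁺] = 10^-3.35 = 0.00044668
α₁ = 1/(1 + 0.18621 + 0.00044668) = 1/1.1867 = 0.8427; α₂ = α₁·K2/[H⁺] = 0.0003764
α₁ + 2α₂ = 0.8435
CA = 0.8435 × 3.99 = 3.37 mmol/L

CA = 3.37 mmol/L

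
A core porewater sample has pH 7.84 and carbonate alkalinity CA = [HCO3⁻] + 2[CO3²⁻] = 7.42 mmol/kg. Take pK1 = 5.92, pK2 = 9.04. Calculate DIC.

DIC = 7.08 mmol/kg

CA = [HCO3⁻] + 2[CO3²⁻] = (α₁ + 2α₂)·DIC
At pH 7.84: [H⁺]/K1 = 10^-1.92 = 0.012023, K2/[H⁺] = 10^-1.20 = 0.063096
α₁ = 1/(1 + 0.012023 + 0.063096) = 1/1.0751 = 0.9301; α₂ = α₁·K2/[H⁺] = 0.05869
α₁ + 2α₂ = 1.0475
DIC = CA / (α₁ + 2α₂) = 7.42 / 1.0475 = 7.08 mmol/kg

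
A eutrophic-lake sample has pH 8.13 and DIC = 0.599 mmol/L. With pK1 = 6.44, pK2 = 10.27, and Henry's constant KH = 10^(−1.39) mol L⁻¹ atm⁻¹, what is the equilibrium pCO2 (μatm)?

pCO2 = 292 μatm

α₀ = 1 / (1 + K1/[H⁺] + K1K2/[H⁺]²) = 1 / (1 + 10^+1.69 + 10^-0.45)
   = 1 / (1 + 48.978 + 0.35481) = 1/50.333 = 0.01987
[CO2*] = α₀ × DIC = 0.01987 × 0.599 = 0.01190 mmol/L = 11.90 μmol/L
pCO2 = [CO2*]/KH = 1.190×10^-5 / 4.074×10^-2 = 292 μatm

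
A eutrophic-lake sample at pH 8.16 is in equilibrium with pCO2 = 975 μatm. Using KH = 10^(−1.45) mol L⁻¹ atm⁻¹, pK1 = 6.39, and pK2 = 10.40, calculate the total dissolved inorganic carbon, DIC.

DIC = 2.08 mmol/L

[CO2*] = KH · pCO2 = 10^(−1.45) × 975×10^-6 = 3.459×10^-5 mol/L
α₀ = 1/(1 + K1/[H⁺] + K1K2/[H⁺]²) = 1/(1 + 10^+1.77 + 10^-0.47) = 0.01660
DIC = [CO2*]/α₀ = 3.459×10^-5 / 0.01660 = 2.08 mmol/L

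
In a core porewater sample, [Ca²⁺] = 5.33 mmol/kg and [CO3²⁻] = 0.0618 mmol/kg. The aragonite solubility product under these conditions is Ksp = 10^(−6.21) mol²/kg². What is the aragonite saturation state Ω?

Ω = 0.534

Ksp = 10^(−6.21) = 6.166×10^-7
Ω = [Ca²⁺][CO3²⁻]/Ksp = (5.33×10^-3)(0.0618×10^-3) / 6.166×10^-7 = 0.534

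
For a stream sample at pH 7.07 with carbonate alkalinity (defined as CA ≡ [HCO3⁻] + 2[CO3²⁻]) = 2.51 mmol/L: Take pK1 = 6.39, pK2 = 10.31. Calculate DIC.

CA = [HCO3⁻] + 2[CO3²⁻] = (α₁ + 2α₂)·DIC
At pH 7.07: [H⁺]/K1 = 10^-0.68 = 0.20893, K2/[H⁺] = 10^-3.24 = 0.00057544
α₁ = 1/(1 + 0.20893 + 0.00057544) = 1/1.2095 = 0.8268; α₂ = α₁·K2/[H⁺] = 0.0004758
α₁ + 2α₂ = 0.8277
DIC = CA / (α₁ + 2α₂) = 2.51 / 0.8277 = 3.03 mmol/L

DIC = 3.03 mmol/L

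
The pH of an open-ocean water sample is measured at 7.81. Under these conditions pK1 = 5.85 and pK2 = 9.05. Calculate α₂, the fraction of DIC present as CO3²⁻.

α₂ = 0.0539

α₂ = 1 / (1 + [H⁺]/K2 + [H⁺]²/(K1K2)) = 1 / (1 + 10^+1.24 + 10^-0.72)
   = 1 / (1 + 17.378 + 0.19055) = 1/18.569 = 0.05385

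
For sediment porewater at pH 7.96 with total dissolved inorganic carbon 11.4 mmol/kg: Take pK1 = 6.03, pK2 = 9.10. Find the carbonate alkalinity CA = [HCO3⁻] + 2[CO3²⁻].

CA = [HCO3⁻] + 2[CO3²⁻] = (α₁ + 2α₂)·DIC
At pH 7.96: [H⁺]/K1 = 10^-1.93 = 0.011749, K2/[H⁺] = 10^-1.14 = 0.072444
α₁ = 1/(1 + 0.011749 + 0.072444) = 1/1.0842 = 0.9223; α₂ = α₁·K2/[H⁺] = 0.06682
α₁ + 2α₂ = 1.0560
CA = 1.0560 × 11.4 = 12.0 mmol/kg

CA = 12.0 mmol/kg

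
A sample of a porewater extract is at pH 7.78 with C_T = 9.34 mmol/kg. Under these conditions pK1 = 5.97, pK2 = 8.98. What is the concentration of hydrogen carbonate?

α₁ = 1 / (1 + [H⁺]/K1 + K2/[H⁺]) = 1 / (1 + 10^-1.81 + 10^-1.20)
   = 1 / (1 + 0.015488 + 0.063096) = 1/1.0786 = 0.9271
[HCO3⁻] = α₁ × DIC = 0.9271 × 9.34 = 8.66 mmol/kg

[HCO3⁻] = 8.66 mmol/kg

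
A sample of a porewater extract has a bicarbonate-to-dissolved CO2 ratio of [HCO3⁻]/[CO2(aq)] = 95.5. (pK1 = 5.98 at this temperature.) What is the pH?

pH = 7.96

From K1 = [H⁺][HCO3⁻]/[CO2(aq)]:  pH = pK1 + log₁₀([HCO3⁻]/[CO2(aq)])
log₁₀(95.5) = +1.980
pH = 5.98 + (+1.980) = 7.96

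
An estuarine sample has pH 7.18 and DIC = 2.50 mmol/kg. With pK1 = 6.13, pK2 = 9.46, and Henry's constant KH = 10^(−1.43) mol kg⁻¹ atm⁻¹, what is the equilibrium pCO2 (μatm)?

α₀ = 1 / (1 + K1/[H⁺] + K1K2/[H⁺]²) = 1 / (1 + 10^+1.05 + 10^-1.23)
   = 1 / (1 + 11.220 + 0.058884) = 1/12.279 = 0.08144
[CO2*] = α₀ × DIC = 0.08144 × 2.50 = 0.2036 mmol/kg
pCO2 = [CO2*]/KH = 2.036×10^-4 / 3.715×10^-2 = 5480 μatm

pCO2 = 5480 μatm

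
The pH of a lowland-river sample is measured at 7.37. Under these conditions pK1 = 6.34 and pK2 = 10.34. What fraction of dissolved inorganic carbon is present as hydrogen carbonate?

α₁ = 0.914

α₁ = 1 / (1 + [H⁺]/K1 + K2/[H⁺]) = 1 / (1 + 10^-1.03 + 10^-2.97)
   = 1 / (1 + 0.093325 + 0.0010715) = 1/1.0944 = 0.9137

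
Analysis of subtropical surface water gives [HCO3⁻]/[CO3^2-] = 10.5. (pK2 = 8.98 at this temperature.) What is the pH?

From K2 = [H⁺][CO3^2-]/[HCO3⁻]:  pH = pK2 − log₁₀([HCO3⁻]/[CO3^2-])
log₁₀(10.5) = +1.021
pH = 8.98 − (+1.021) = 7.96

pH = 7.96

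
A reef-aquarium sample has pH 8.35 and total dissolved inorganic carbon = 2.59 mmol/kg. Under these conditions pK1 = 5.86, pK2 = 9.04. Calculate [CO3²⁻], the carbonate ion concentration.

[CO3²⁻] = 0.438 mmol/kg

α₂ = 1 / (1 + [H⁺]/K2 + [H⁺]²/(K1K2)) = 1 / (1 + 10^+0.69 + 10^-1.80)
   = 1 / (1 + 4.8978 + 0.015849) = 1/5.9136 = 0.1691
[CO3²⁻] = α₂ × DIC = 0.1691 × 2.59 = 0.438 mmol/kg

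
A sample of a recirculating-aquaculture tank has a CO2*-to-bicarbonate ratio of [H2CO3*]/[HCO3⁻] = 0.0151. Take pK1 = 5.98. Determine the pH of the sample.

From K1 = [H⁺][HCO3⁻]/[H2CO3*]:  pH = pK1 − log₁₀([H2CO3*]/[HCO3⁻])
log₁₀(0.0151) = -1.821
pH = 5.98 − (-1.821) = 7.80

pH = 7.80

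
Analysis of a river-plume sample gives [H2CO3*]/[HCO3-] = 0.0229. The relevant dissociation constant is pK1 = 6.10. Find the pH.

pH = 7.74

From K1 = [H⁺][HCO3-]/[H2CO3*]:  pH = pK1 − log₁₀([H2CO3*]/[HCO3-])
log₁₀(0.0229) = -1.640
pH = 6.10 − (-1.640) = 7.74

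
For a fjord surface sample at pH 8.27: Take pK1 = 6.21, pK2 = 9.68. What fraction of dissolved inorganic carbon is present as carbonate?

α₂ = 1 / (1 + [H⁺]/K2 + [H⁺]²/(K1K2)) = 1 / (1 + 10^+1.41 + 10^-0.65)
   = 1 / (1 + 25.704 + 0.22387) = 1/26.928 = 0.03714

α₂ = 0.0371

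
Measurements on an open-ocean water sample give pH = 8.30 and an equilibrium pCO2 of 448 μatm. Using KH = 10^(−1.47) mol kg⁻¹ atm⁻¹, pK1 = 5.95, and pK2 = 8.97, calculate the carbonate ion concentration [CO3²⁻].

[CO2*] = KH · pCO2 = 10^(−1.47) × 448×10^-6 = 1.518×10^-5 mol/kg
α₀ = 1/(1 + K1/[H⁺] + K1K2/[H⁺]²) = 1/(1 + 10^+2.35 + 10^+1.68) = 0.003667
DIC = [CO2*]/α₀ = 1.518×10^-5 / 0.003667 = 4.140 mmol/kg
[CO3²⁻] = α₂·DIC; α₂ = 0.1755, so [CO3²⁻] = 0.1755 × 4.140 = 0.727 mmol/kg

[CO3²⁻] = 0.727 mmol/kg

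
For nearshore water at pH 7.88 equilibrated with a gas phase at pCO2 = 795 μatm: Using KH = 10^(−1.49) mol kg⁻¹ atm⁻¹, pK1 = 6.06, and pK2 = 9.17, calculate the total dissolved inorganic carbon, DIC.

[CO2*] = KH · pCO2 = 10^(−1.49) × 795×10^-6 = 2.573×10^-5 mol/kg
α₀ = 1/(1 + K1/[H⁺] + K1K2/[H⁺]²) = 1/(1 + 10^+1.82 + 10^+0.53) = 0.01419
DIC = [CO2*]/α₀ = 2.573×10^-5 / 0.01419 = 1.81 mmol/kg

DIC = 1.81 mmol/kg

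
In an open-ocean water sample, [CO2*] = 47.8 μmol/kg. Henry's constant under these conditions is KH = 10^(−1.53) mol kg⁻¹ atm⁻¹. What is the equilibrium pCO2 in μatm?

pCO2 = 1620 μatm

KH = 10^(−1.53) = 2.951×10^-2 mol kg⁻¹ atm⁻¹
pCO2 = [CO2*]/KH = 47.8×10^-6 / 2.951×10^-2 = 1.62×10^-3 atm = 1620 μatm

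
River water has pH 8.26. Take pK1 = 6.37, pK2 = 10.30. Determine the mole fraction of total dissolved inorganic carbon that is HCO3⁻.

α₁ = 0.978

α₁ = 1 / (1 + [H⁺]/K1 + K2/[H⁺]) = 1 / (1 + 10^-1.89 + 10^-2.04)
   = 1 / (1 + 0.012882 + 0.0091201) = 1/1.0220 = 0.9785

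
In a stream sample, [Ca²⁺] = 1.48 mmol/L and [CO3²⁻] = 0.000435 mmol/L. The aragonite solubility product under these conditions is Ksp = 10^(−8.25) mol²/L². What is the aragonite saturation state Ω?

Ksp = 10^(−8.25) = 5.623×10^-9
Ω = [Ca²⁺][CO3²⁻]/Ksp = (1.48×10^-3)(0.000435×10^-3) / 5.623×10^-9 = 0.114

Ω = 0.114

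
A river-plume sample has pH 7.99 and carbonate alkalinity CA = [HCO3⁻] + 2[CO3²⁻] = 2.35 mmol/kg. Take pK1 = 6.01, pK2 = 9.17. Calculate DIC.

DIC = 2.23 mmol/kg

CA = [HCO3⁻] + 2[CO3²⁻] = (α₁ + 2α₂)·DIC
At pH 7.99: [H⁺]/K1 = 10^-1.98 = 0.010471, K2/[H⁺] = 10^-1.18 = 0.066069
α₁ = 1/(1 + 0.010471 + 0.066069) = 1/1.0765 = 0.9289; α₂ = α₁·K2/[H⁺] = 0.06137
α₁ + 2α₂ = 1.0516
DIC = CA / (α₁ + 2α₂) = 2.35 / 1.0516 = 2.23 mmol/kg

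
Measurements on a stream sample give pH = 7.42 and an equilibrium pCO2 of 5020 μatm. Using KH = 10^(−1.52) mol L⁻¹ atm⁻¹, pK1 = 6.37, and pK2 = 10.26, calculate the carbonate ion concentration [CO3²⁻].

[CO2*] = KH · pCO2 = 10^(−1.52) × 5020×10^-6 = 1.516×10^-4 mol/L
α₀ = 1/(1 + K1/[H⁺] + K1K2/[H⁺]²) = 1/(1 + 10^+1.05 + 10^-1.79) = 0.08172
DIC = [CO2*]/α₀ = 1.516×10^-4 / 0.08172 = 1.855 mmol/L
[CO3²⁻] = α₂·DIC; α₂ = 0.001325, so [CO3²⁻] = 0.001325 × 1.855 = 0.00246 mmol/L = 2.46 μmol/L

[CO3²⁻] = 2.46 μmol/L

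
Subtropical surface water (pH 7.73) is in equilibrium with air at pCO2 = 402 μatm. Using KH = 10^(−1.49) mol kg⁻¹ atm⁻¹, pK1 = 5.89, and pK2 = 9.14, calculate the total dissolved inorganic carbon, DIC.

[CO2*] = KH · pCO2 = 10^(−1.49) × 402×10^-6 = 1.301×10^-5 mol/kg
α₀ = 1/(1 + K1/[H⁺] + K1K2/[H⁺]²) = 1/(1 + 10^+1.84 + 10^+0.43) = 0.01372
DIC = [CO2*]/α₀ = 1.301×10^-5 / 0.01372 = 0.948 mmol/kg

DIC = 0.948 mmol/kg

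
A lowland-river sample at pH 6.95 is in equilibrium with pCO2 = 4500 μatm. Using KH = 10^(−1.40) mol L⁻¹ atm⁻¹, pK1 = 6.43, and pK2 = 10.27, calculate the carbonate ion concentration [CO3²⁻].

[CO2*] = KH · pCO2 = 10^(−1.40) × 4500×10^-6 = 1.791×10^-4 mol/L
α₀ = 1/(1 + K1/[H⁺] + K1K2/[H⁺]²) = 1/(1 + 10^+0.52 + 10^-2.80) = 0.2319
DIC = [CO2*]/α₀ = 1.791×10^-4 / 0.2319 = 0.7726 mmol/L
[CO3²⁻] = α₂·DIC; α₂ = 0.0003675, so [CO3²⁻] = 0.0003675 × 0.7726 = 0.000284 mmol/L = 0.284 μmol/L

[CO3²⁻] = 0.284 μmol/L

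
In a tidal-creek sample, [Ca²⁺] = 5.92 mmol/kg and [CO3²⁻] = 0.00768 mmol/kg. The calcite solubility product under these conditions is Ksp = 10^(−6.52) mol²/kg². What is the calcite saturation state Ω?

Ω = 0.151

Ksp = 10^(−6.52) = 3.020×10^-7
Ω = [Ca²⁺][CO3²⁻]/Ksp = (5.92×10^-3)(0.00768×10^-3) / 3.020×10^-7 = 0.151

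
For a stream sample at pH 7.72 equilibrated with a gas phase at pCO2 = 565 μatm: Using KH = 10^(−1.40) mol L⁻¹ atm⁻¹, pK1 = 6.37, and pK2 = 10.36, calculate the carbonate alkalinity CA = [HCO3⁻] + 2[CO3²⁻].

CA = 0.506 mmol/L

[CO2*] = KH · pCO2 = 10^(−1.40) × 565×10^-6 = 2.249×10^-5 mol/L
α₀ = 1/(1 + K1/[H⁺] + K1K2/[H⁺]²) = 1/(1 + 10^+1.35 + 10^-1.29) = 0.04266
DIC = [CO2*]/α₀ = 2.249×10^-5 / 0.04266 = 0.5272 mmol/L
CA = (α₁ + 2α₂)·DIC = (0.9551 + 2×0.002188) × 0.5272 = 0.506 mmol/L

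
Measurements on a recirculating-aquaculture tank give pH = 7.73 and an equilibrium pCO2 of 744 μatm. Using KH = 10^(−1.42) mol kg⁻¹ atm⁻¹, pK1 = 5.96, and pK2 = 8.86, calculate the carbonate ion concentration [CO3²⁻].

[CO3²⁻] = 0.123 mmol/kg

[CO2*] = KH · pCO2 = 10^(−1.42) × 744×10^-6 = 2.829×10^-5 mol/kg
α₀ = 1/(1 + K1/[H⁺] + K1K2/[H⁺]²) = 1/(1 + 10^+1.77 + 10^+0.64) = 0.01556
DIC = [CO2*]/α₀ = 2.829×10^-5 / 0.01556 = 1.817 mmol/kg
[CO3²⁻] = α₂·DIC; α₂ = 0.06794, so [CO3²⁻] = 0.06794 × 1.817 = 0.123 mmol/kg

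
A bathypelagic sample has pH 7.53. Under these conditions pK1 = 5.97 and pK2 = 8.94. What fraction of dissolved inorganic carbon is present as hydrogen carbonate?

α₁ = 1 / (1 + [H⁺]/K1 + K2/[H⁺]) = 1 / (1 + 10^-1.56 + 10^-1.41)
   = 1 / (1 + 0.027542 + 0.038905) = 1/1.0664 = 0.9377

α₁ = 0.938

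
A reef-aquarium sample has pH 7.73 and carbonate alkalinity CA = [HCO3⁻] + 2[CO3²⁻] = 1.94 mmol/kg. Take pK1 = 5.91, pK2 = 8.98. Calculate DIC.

DIC = 1.87 mmol/kg

CA = [HCO3⁻] + 2[CO3²⁻] = (α₁ + 2α₂)·DIC
At pH 7.73: [H⁺]/K1 = 10^-1.82 = 0.015136, K2/[H⁺] = 10^-1.25 = 0.056234
α₁ = 1/(1 + 0.015136 + 0.056234) = 1/1.0714 = 0.9334; α₂ = α₁·K2/[H⁺] = 0.05249
α₁ + 2α₂ = 1.0384
DIC = CA / (α₁ + 2α₂) = 1.94 / 1.0384 = 1.87 mmol/kg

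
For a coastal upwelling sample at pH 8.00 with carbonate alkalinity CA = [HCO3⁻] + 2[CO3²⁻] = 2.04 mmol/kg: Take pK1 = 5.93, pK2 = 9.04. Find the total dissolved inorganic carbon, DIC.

DIC = 1.90 mmol/kg

CA = [HCO3⁻] + 2[CO3²⁻] = (α₁ + 2α₂)·DIC
At pH 8.00: [H⁺]/K1 = 10^-2.07 = 0.0085114, K2/[H⁺] = 10^-1.04 = 0.091201
α₁ = 1/(1 + 0.0085114 + 0.091201) = 1/1.0997 = 0.9093; α₂ = α₁·K2/[H⁺] = 0.08293
α₁ + 2α₂ = 1.0752
DIC = CA / (α₁ + 2α₂) = 2.04 / 1.0752 = 1.90 mmol/kg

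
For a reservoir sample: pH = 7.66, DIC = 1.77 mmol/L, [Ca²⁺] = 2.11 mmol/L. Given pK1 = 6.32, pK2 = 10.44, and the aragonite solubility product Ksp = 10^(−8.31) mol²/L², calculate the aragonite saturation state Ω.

Ω = 1.21

α₂ = 1 / (1 + [H⁺]/K2 + [H⁺]²/(K1K2)) = 1 / (1 + 10^+2.78 + 10^+1.44)
   = 1 / (1 + 602.56 + 27.542) = 1/631.10 = 0.001585
[CO3²⁻] = α₂ × DIC = 0.001585 × 1.77 = 0.002805 mmol/L = 2.805 μmol/L
Ksp = 10^(−8.31) = 4.898×10^-9
Ω = [Ca²⁺][CO3²⁻]/Ksp = (2.11×10^-3)(2.805×10^-6) / 4.898×10^-9 = 1.21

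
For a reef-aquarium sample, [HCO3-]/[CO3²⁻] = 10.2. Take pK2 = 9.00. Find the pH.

pH = 7.99

From K2 = [H⁺][CO3²⁻]/[HCO3-]:  pH = pK2 − log₁₀([HCO3-]/[CO3²⁻])
log₁₀(10.2) = +1.009
pH = 9.00 − (+1.009) = 7.99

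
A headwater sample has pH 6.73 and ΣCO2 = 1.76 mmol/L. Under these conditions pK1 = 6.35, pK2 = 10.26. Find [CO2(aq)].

α₀ = 1 / (1 + K1/[H⁺] + K1K2/[H⁺]²) = 1 / (1 + 10^+0.38 + 10^-3.15)
   = 1 / (1 + 2.3988 + 0.00070795) = 1/3.3995 = 0.2942
[CO2*] = α₀ × DIC = 0.2942 × 1.76 = 0.518 mmol/L

[CO2*] = 0.518 mmol/L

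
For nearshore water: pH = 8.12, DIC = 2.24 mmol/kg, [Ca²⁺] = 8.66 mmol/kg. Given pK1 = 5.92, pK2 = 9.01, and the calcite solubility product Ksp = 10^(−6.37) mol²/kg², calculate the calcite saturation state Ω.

α₂ = 1 / (1 + [H⁺]/K2 + [H⁺]²/(K1K2)) = 1 / (1 + 10^+0.89 + 10^-1.31)
   = 1 / (1 + 7.7625 + 0.048978) = 1/8.8114 = 0.1135
[CO3²⁻] = α₂ × DIC = 0.1135 × 2.24 = 0.2542 mmol/kg
Ksp = 10^(−6.37) = 4.266×10^-7
Ω = [Ca²⁺][CO3²⁻]/Ksp = (8.66×10^-3)(2.542×10^-4) / 4.266×10^-7 = 5.16

Ω = 5.16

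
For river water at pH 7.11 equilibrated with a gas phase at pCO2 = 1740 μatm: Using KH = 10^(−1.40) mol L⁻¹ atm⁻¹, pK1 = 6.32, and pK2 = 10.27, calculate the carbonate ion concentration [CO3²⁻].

[CO3²⁻] = 0.295 μmol/L

[CO2*] = KH · pCO2 = 10^(−1.40) × 1740×10^-6 = 6.927×10^-5 mol/L
α₀ = 1/(1 + K1/[H⁺] + K1K2/[H⁺]²) = 1/(1 + 10^+0.79 + 10^-2.37) = 0.1395
DIC = [CO2*]/α₀ = 6.927×10^-5 / 0.1395 = 0.4967 mmol/L
[CO3²⁻] = α₂·DIC; α₂ = 0.0005949, so [CO3²⁻] = 0.0005949 × 0.4967 = 0.000295 mmol/L = 0.295 μmol/L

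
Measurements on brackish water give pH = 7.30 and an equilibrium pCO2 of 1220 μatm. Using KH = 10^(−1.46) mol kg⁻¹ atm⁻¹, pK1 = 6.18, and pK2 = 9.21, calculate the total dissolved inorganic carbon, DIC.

DIC = 0.607 mmol/kg

[CO2*] = KH · pCO2 = 10^(−1.46) × 1220×10^-6 = 4.230×10^-5 mol/kg
α₀ = 1/(1 + K1/[H⁺] + K1K2/[H⁺]²) = 1/(1 + 10^+1.12 + 10^-0.79) = 0.06971
DIC = [CO2*]/α₀ = 4.230×10^-5 / 0.06971 = 0.607 mmol/kg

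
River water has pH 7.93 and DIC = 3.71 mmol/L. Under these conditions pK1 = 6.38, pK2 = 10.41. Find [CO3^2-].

α₂ = 1 / (1 + [H⁺]/K2 + [H⁺]²/(K1K2)) = 1 / (1 + 10^+2.48 + 10^+0.93)
   = 1 / (1 + 302.00 + 8.5114) = 1/311.51 = 0.003210
[CO3²⁻] = α₂ × DIC = 0.003210 × 3.71 = 0.0119 mmol/L = 11.9 μmol/L

[CO3²⁻] = 11.9 μmol/L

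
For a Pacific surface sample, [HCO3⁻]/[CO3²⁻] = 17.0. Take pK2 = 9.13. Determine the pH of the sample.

pH = 7.90

From K2 = [H⁺][CO3²⁻]/[HCO3⁻]:  pH = pK2 − log₁₀([HCO3⁻]/[CO3²⁻])
log₁₀(17.0) = +1.230
pH = 9.13 − (+1.230) = 7.90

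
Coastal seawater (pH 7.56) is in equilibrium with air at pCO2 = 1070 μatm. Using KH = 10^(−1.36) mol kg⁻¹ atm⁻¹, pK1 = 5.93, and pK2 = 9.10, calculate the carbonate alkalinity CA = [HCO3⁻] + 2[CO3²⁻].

CA = 2.11 mmol/kg

[CO2*] = KH · pCO2 = 10^(−1.36) × 1070×10^-6 = 4.671×10^-5 mol/kg
α₀ = 1/(1 + K1/[H⁺] + K1K2/[H⁺]²) = 1/(1 + 10^+1.63 + 10^+0.09) = 0.02228
DIC = [CO2*]/α₀ = 4.671×10^-5 / 0.02228 = 2.097 mmol/kg
CA = (α₁ + 2α₂)·DIC = (0.9503 + 2×0.02741) × 2.097 = 2.11 mmol/kg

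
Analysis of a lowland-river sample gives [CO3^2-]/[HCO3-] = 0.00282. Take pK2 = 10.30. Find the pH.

pH = 7.75

From K2 = [H⁺][CO3^2-]/[HCO3-]:  pH = pK2 + log₁₀([CO3^2-]/[HCO3-])
log₁₀(0.00282) = -2.550
pH = 10.30 + (-2.550) = 7.75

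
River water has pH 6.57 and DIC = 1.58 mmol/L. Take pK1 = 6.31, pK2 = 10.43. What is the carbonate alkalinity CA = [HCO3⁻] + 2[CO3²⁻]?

CA = 1.02 mmol/L

CA = [HCO3⁻] + 2[CO3²⁻] = (α₁ + 2α₂)·DIC
At pH 6.57: [H⁺]/K1 = 10^-0.26 = 0.54954, K2/[H⁺] = 10^-3.86 = 0.00013804
α₁ = 1/(1 + 0.54954 + 0.00013804) = 1/1.5497 = 0.6453; α₂ = α₁·K2/[H⁺] = 8.908×10^-5
α₁ + 2α₂ = 0.6455
CA = 0.6455 × 1.58 = 1.02 mmol/L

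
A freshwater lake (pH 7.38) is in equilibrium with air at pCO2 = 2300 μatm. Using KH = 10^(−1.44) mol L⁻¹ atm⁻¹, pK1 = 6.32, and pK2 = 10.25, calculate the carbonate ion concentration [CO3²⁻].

[CO2*] = KH · pCO2 = 10^(−1.44) × 2300×10^-6 = 8.351×10^-5 mol/L
α₀ = 1/(1 + K1/[H⁺] + K1K2/[H⁺]²) = 1/(1 + 10^+1.06 + 10^-1.81) = 0.08002
DIC = [CO2*]/α₀ = 8.351×10^-5 / 0.08002 = 1.044 mmol/L
[CO3²⁻] = α₂·DIC; α₂ = 0.001239, so [CO3²⁻] = 0.001239 × 1.044 = 0.00129 mmol/L = 1.29 μmol/L

[CO3²⁻] = 1.29 μmol/L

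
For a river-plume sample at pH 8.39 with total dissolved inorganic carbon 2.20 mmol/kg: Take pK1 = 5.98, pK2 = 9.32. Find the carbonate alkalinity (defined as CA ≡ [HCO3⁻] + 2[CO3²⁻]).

CA = 2.42 mmol/kg

CA = [HCO3⁻] + 2[CO3²⁻] = (α₁ + 2α₂)·DIC
At pH 8.39: [H⁺]/K1 = 10^-2.41 = 0.0038905, K2/[H⁺] = 10^-0.93 = 0.11749
α₁ = 1/(1 + 0.0038905 + 0.11749) = 1/1.1214 = 0.8918; α₂ = α₁·K2/[H⁺] = 0.1048
α₁ + 2α₂ = 1.1013
CA = 1.1013 × 2.20 = 2.42 mmol/kg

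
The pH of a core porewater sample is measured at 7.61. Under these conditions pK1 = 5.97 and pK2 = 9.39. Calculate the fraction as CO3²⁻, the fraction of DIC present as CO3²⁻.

α₂ = 1 / (1 + [H⁺]/K2 + [H⁺]²/(K1K2)) = 1 / (1 + 10^+1.78 + 10^+0.14)
   = 1 / (1 + 60.256 + 1.3804) = 1/62.636 = 0.01597

α₂ = 0.0160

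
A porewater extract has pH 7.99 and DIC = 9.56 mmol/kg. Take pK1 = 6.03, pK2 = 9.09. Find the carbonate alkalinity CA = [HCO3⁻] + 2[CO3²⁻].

CA = [HCO3⁻] + 2[CO3²⁻] = (α₁ + 2α₂)·DIC
At pH 7.99: [H⁺]/K1 = 10^-1.96 = 0.010965, K2/[H⁺] = 10^-1.10 = 0.079433
α₁ = 1/(1 + 0.010965 + 0.079433) = 1/1.0904 = 0.9171; α₂ = α₁·K2/[H⁺] = 0.07285
α₁ + 2α₂ = 1.0628
CA = 1.0628 × 9.56 = 10.2 mmol/kg

CA = 10.2 mmol/kg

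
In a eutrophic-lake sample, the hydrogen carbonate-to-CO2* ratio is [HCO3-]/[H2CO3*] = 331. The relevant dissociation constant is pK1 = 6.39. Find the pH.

From K1 = [H⁺][HCO3-]/[H2CO3*]:  pH = pK1 + log₁₀([HCO3-]/[H2CO3*])
log₁₀(331) = +2.520
pH = 6.39 + (+2.520) = 8.91

pH = 8.91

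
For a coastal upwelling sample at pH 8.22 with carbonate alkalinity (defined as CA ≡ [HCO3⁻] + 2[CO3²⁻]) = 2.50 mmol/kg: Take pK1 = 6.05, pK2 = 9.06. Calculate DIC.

DIC = 2.23 mmol/kg

CA = [HCO3⁻] + 2[CO3²⁻] = (α₁ + 2α₂)·DIC
At pH 8.22: [H⁺]/K1 = 10^-2.17 = 0.0067608, K2/[H⁺] = 10^-0.84 = 0.14454
α₁ = 1/(1 + 0.0067608 + 0.14454) = 1/1.1513 = 0.8686; α₂ = α₁·K2/[H⁺] = 0.1255
α₁ + 2α₂ = 1.1197
DIC = CA / (α₁ + 2α₂) = 2.50 / 1.1197 = 2.23 mmol/kg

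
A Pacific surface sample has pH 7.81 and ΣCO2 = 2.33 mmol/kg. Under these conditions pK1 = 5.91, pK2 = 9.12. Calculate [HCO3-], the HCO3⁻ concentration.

[HCO3⁻] = 2.19 mmol/kg

α₁ = 1 / (1 + [H⁺]/K1 + K2/[H⁺]) = 1 / (1 + 10^-1.90 + 10^-1.31)
   = 1 / (1 + 0.012589 + 0.048978) = 1/1.0616 = 0.9420
[HCO3⁻] = α₁ × DIC = 0.9420 × 2.33 = 2.19 mmol/kg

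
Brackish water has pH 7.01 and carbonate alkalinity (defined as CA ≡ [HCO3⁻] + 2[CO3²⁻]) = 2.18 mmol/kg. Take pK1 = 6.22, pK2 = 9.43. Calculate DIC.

CA = [HCO3⁻] + 2[CO3²⁻] = (α₁ + 2α₂)·DIC
At pH 7.01: [H⁺]/K1 = 10^-0.79 = 0.16218, K2/[H⁺] = 10^-2.42 = 0.0038019
α₁ = 1/(1 + 0.16218 + 0.0038019) = 1/1.1660 = 0.8576; α₂ = α₁·K2/[H⁺] = 0.003261
α₁ + 2α₂ = 0.8642
DIC = CA / (α₁ + 2α₂) = 2.18 / 0.8642 = 2.52 mmol/kg

DIC = 2.52 mmol/kg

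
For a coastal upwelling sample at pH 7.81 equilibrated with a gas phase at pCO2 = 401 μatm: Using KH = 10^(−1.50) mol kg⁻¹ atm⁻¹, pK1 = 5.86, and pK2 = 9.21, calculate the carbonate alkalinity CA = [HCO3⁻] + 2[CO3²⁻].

[CO2*] = KH · pCO2 = 10^(−1.50) × 401×10^-6 = 1.268×10^-5 mol/kg
α₀ = 1/(1 + K1/[H⁺] + K1K2/[H⁺]²) = 1/(1 + 10^+1.95 + 10^+0.55) = 0.01068
DIC = [CO2*]/α₀ = 1.268×10^-5 / 0.01068 = 1.188 mmol/kg
CA = (α₁ + 2α₂)·DIC = (0.9514 + 2×0.03788) × 1.188 = 1.22 mmol/kg

CA = 1.22 mmol/kg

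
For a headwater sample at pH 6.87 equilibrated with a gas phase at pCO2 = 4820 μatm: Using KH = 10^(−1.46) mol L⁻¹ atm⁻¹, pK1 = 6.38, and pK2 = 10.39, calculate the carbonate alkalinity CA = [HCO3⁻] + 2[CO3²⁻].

CA = 0.517 mmol/L

[CO2*] = KH · pCO2 = 10^(−1.46) × 4820×10^-6 = 1.671×10^-4 mol/L
α₀ = 1/(1 + K1/[H⁺] + K1K2/[H⁺]²) = 1/(1 + 10^+0.49 + 10^-3.03) = 0.2444
DIC = [CO2*]/α₀ = 1.671×10^-4 / 0.2444 = 0.6838 mmol/L
CA = (α₁ + 2α₂)·DIC = (0.7553 + 2×0.0002281) × 0.6838 = 0.517 mmol/L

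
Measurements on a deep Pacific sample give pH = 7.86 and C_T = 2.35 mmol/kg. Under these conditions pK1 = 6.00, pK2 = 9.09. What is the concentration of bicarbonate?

[HCO3⁻] = 2.19 mmol/kg

α₁ = 1 / (1 + [H⁺]/K1 + K2/[H⁺]) = 1 / (1 + 10^-1.86 + 10^-1.23)
   = 1 / (1 + 0.013804 + 0.058884) = 1/1.0727 = 0.9322
[HCO3⁻] = α₁ × DIC = 0.9322 × 2.35 = 2.19 mmol/kg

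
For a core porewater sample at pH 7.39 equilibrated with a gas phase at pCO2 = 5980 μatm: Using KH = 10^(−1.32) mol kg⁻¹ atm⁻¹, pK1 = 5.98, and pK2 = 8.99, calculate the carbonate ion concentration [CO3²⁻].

[CO2*] = KH · pCO2 = 10^(−1.32) × 5980×10^-6 = 2.862×10^-4 mol/kg
α₀ = 1/(1 + K1/[H⁺] + K1K2/[H⁺]²) = 1/(1 + 10^+1.41 + 10^-0.19) = 0.03656
DIC = [CO2*]/α₀ = 2.862×10^-4 / 0.03656 = 7.828 mmol/kg
[CO3²⁻] = α₂·DIC; α₂ = 0.02361, so [CO3²⁻] = 0.02361 × 7.828 = 0.185 mmol/kg

[CO3²⁻] = 0.185 mmol/kg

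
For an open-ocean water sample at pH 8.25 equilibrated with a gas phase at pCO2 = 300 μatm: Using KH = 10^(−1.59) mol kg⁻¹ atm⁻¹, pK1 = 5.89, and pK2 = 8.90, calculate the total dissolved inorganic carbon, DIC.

DIC = 2.17 mmol/kg

[CO2*] = KH · pCO2 = 10^(−1.59) × 300×10^-6 = 7.711×10^-6 mol/kg
α₀ = 1/(1 + K1/[H⁺] + K1K2/[H⁺]²) = 1/(1 + 10^+2.36 + 10^+1.71) = 0.003554
DIC = [CO2*]/α₀ = 7.711×10^-6 / 0.003554 = 2.17 mmol/kg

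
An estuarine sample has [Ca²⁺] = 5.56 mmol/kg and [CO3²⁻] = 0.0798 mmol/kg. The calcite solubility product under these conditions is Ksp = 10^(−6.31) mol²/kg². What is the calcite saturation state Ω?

Ksp = 10^(−6.31) = 4.898×10^-7
Ω = [Ca²⁺][CO3²⁻]/Ksp = (5.56×10^-3)(0.0798×10^-3) / 4.898×10^-7 = 0.906

Ω = 0.906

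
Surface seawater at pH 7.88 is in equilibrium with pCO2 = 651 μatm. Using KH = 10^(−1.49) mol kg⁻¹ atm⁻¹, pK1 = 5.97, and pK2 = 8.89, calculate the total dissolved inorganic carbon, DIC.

[CO2*] = KH · pCO2 = 10^(−1.49) × 651×10^-6 = 2.107×10^-5 mol/kg
α₀ = 1/(1 + K1/[H⁺] + K1K2/[H⁺]²) = 1/(1 + 10^+1.91 + 10^+0.90) = 0.01108
DIC = [CO2*]/α₀ = 2.107×10^-5 / 0.01108 = 1.90 mmol/kg

DIC = 1.90 mmol/kg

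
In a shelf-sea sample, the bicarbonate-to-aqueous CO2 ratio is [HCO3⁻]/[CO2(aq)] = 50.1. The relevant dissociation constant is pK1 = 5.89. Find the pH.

From K1 = [H⁺][HCO3⁻]/[CO2(aq)]:  pH = pK1 + log₁₀([HCO3⁻]/[CO2(aq)])
log₁₀(50.1) = +1.700
pH = 5.89 + (+1.700) = 7.59

pH = 7.59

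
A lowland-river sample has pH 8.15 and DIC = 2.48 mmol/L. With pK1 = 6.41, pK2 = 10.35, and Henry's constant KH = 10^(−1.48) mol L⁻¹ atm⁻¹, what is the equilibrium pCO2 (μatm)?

pCO2 = 1330 μatm

α₀ = 1 / (1 + K1/[H⁺] + K1K2/[H⁺]²) = 1 / (1 + 10^+1.74 + 10^-0.46)
   = 1 / (1 + 54.954 + 0.34674) = 1/56.301 = 0.01776
[CO2*] = α₀ × DIC = 0.01776 × 2.48 = 0.04405 mmol/L
pCO2 = [CO2*]/KH = 4.405×10^-5 / 3.311×10^-2 = 1330 μatm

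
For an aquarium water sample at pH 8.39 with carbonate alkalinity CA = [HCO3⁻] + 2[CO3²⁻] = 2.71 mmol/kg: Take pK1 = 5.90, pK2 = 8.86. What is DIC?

DIC = 2.17 mmol/kg

CA = [HCO3⁻] + 2[CO3²⁻] = (α₁ + 2α₂)·DIC
At pH 8.39: [H⁺]/K1 = 10^-2.49 = 0.0032359, K2/[H⁺] = 10^-0.47 = 0.33884
α₁ = 1/(1 + 0.0032359 + 0.33884) = 1/1.3421 = 0.7451; α₂ = α₁·K2/[H⁺] = 0.2525
α₁ + 2α₂ = 1.2501
DIC = CA / (α₁ + 2α₂) = 2.71 / 1.2501 = 2.17 mmol/kg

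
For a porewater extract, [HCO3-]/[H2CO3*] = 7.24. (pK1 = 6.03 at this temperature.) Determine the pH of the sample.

From K1 = [H⁺][HCO3-]/[H2CO3*]:  pH = pK1 + log₁₀([HCO3-]/[H2CO3*])
log₁₀(7.24) = +0.860
pH = 6.03 + (+0.860) = 6.89

pH = 6.89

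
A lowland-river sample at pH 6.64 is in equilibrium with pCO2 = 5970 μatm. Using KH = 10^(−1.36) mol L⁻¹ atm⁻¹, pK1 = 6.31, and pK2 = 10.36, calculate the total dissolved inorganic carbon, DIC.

[CO2*] = KH · pCO2 = 10^(−1.36) × 5970×10^-6 = 2.606×10^-4 mol/L
α₀ = 1/(1 + K1/[H⁺] + K1K2/[H⁺]²) = 1/(1 + 10^+0.33 + 10^-3.39) = 0.3186
DIC = [CO2*]/α₀ = 2.606×10^-4 / 0.3186 = 0.818 mmol/L

DIC = 0.818 mmol/L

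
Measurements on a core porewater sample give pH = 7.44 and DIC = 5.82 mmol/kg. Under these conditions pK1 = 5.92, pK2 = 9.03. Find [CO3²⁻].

α₂ = 1 / (1 + [H⁺]/K2 + [H⁺]²/(K1K2)) = 1 / (1 + 10^+1.59 + 10^+0.07)
   = 1 / (1 + 38.905 + 1.1749) = 1/41.079 = 0.02434
[CO3²⁻] = α₂ × DIC = 0.02434 × 5.82 = 0.142 mmol/kg

[CO3²⁻] = 0.142 mmol/kg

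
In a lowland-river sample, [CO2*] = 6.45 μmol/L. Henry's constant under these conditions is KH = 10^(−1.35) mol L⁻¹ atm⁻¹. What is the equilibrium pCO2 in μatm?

pCO2 = 144 μatm

KH = 10^(−1.35) = 4.467×10^-2 mol L⁻¹ atm⁻¹
pCO2 = [CO2*]/KH = 6.45×10^-6 / 4.467×10^-2 = 1.44×10^-4 atm = 144 μatm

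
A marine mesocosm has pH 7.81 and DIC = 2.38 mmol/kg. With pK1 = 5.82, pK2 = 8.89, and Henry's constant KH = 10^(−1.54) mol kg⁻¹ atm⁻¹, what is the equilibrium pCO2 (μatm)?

α₀ = 1 / (1 + K1/[H⁺] + K1K2/[H⁺]²) = 1 / (1 + 10^+1.99 + 10^+0.91)
   = 1 / (1 + 97.724 + 8.1283) = 1/106.85 = 0.009359
[CO2*] = α₀ × DIC = 0.009359 × 2.38 = 0.02227 mmol/kg
pCO2 = [CO2*]/KH = 2.227×10^-5 / 2.884×10^-2 = 772 μatm

pCO2 = 772 μatm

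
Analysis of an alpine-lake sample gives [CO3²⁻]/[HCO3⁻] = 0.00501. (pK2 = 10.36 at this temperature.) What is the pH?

From K2 = [H⁺][CO3²⁻]/[HCO3⁻]:  pH = pK2 + log₁₀([CO3²⁻]/[HCO3⁻])
log₁₀(0.00501) = -2.300
pH = 10.36 + (-2.300) = 8.06

pH = 8.06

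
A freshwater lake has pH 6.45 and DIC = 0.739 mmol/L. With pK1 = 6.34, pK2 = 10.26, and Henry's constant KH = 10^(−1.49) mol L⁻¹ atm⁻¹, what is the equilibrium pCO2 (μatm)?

pCO2 = 9980 μatm

α₀ = 1 / (1 + K1/[H⁺] + K1K2/[H⁺]²) = 1 / (1 + 10^+0.11 + 10^-3.70)
   = 1 / (1 + 1.2882 + 0.00019953) = 1/2.2884 = 0.4370
[CO2*] = α₀ × DIC = 0.4370 × 0.739 = 0.3229 mmol/L
pCO2 = [CO2*]/KH = 3.229×10^-4 / 3.236×10^-2 = 9980 μatm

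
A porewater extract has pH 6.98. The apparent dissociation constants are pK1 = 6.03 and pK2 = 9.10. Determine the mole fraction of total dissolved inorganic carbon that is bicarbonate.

α₁ = 0.893

α₁ = 1 / (1 + [H⁺]/K1 + K2/[H⁺]) = 1 / (1 + 10^-0.95 + 10^-2.12)
   = 1 / (1 + 0.11220 + 0.0075858) = 1/1.1198 = 0.8930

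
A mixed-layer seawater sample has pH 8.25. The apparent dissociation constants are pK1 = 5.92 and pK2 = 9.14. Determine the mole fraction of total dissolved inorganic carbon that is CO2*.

α₀ = 1 / (1 + K1/[H⁺] + K1K2/[H⁺]²) = 1 / (1 + 10^+2.33 + 10^+1.44)
   = 1 / (1 + 213.80 + 27.542) = 1/242.34 = 0.004126

α₀ = 0.00413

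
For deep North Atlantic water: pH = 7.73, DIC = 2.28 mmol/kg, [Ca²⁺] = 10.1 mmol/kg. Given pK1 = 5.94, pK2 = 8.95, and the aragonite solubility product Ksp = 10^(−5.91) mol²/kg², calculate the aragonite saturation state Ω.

Ω = 1.05

α₂ = 1 / (1 + [H⁺]/K2 + [H⁺]²/(K1K2)) = 1 / (1 + 10^+1.22 + 10^-0.57)
   = 1 / (1 + 16.596 + 0.26915) = 1/17.865 = 0.05598
[CO3²⁻] = α₂ × DIC = 0.05598 × 2.28 = 0.1276 mmol/kg
Ksp = 10^(−5.91) = 1.230×10^-6
Ω = [Ca²⁺][CO3²⁻]/Ksp = (10.1×10^-3)(1.276×10^-4) / 1.230×10^-6 = 1.05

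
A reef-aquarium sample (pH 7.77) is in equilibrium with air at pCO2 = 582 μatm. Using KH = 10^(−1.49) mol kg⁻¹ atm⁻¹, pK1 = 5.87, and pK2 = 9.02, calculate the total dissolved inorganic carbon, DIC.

[CO2*] = KH · pCO2 = 10^(−1.49) × 582×10^-6 = 1.883×10^-5 mol/kg
α₀ = 1/(1 + K1/[H⁺] + K1K2/[H⁺]²) = 1/(1 + 10^+1.90 + 10^+0.65) = 0.01178
DIC = [CO2*]/α₀ = 1.883×10^-5 / 0.01178 = 1.60 mmol/kg

DIC = 1.60 mmol/kg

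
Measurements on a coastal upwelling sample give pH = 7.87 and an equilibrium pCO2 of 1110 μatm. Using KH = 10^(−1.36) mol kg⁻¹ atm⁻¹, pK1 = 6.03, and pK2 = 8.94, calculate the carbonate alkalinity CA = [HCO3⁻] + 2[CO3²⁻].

CA = 3.92 mmol/kg

[CO2*] = KH · pCO2 = 10^(−1.36) × 1110×10^-6 = 4.845×10^-5 mol/kg
α₀ = 1/(1 + K1/[H⁺] + K1K2/[H⁺]²) = 1/(1 + 10^+1.84 + 10^+0.77) = 0.01315
DIC = [CO2*]/α₀ = 4.845×10^-5 / 0.01315 = 3.686 mmol/kg
CA = (α₁ + 2α₂)·DIC = (0.9094 + 2×0.07741) × 3.686 = 3.92 mmol/kg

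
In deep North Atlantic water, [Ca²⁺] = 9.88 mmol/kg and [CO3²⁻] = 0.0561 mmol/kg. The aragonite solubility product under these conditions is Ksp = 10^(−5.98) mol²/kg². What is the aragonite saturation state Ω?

Ksp = 10^(−5.98) = 1.047×10^-6
Ω = [Ca²⁺][CO3²⁻]/Ksp = (9.88×10^-3)(0.0561×10^-3) / 1.047×10^-6 = 0.529

Ω = 0.529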